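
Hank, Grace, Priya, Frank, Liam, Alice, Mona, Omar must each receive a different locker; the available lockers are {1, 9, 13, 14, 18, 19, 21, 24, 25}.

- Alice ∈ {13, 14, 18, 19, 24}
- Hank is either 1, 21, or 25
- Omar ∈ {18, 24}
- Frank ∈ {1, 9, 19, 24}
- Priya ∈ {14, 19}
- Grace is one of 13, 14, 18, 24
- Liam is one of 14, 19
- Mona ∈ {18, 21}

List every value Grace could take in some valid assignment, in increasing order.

The 2 variables Priya and Liam are confined to {14, 19}, which locks those values in; drop them from Grace, Frank, Alice.
Grace, Alice, Omar between them cover only {13, 18, 24} — a naked triple. Remove those values from Frank, Mona.
Mona must be 21 (only option left). So Hank can't be 21.
No further eliminations apply; Grace can still be any of 13, 18, 24.

13, 18, 24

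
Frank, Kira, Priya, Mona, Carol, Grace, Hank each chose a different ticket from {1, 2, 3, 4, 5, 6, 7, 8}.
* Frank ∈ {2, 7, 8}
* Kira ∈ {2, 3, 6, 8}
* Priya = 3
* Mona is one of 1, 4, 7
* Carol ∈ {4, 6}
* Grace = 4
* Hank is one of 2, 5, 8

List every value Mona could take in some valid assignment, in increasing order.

1, 7

Priya's domain is down to {3}, so Priya = 3. Strike 3 from Kira.
Grace must be 4 (only option left). So Mona, Carol can't be 4.
Carol must be 6 (only option left). Eliminate 6 elsewhere: Kira.
No further eliminations apply; Mona can still be any of 1, 7.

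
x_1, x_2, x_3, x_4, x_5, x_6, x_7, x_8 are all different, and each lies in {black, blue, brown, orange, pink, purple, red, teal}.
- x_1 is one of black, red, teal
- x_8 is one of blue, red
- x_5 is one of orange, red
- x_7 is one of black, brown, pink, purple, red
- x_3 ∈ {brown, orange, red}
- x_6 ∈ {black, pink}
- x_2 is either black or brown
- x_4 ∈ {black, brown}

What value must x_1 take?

teal

Among the 8 variables, blue fits only x_8 (and all 8 values in {black, blue, brown, orange, pink, purple, red, teal} must be used), so x_8 = blue.
The 7 still-open variables together cover exactly {black, brown, orange, pink, purple, red, teal} — 7 values for 7 variables — and purple appears only in x_7's list, so x_7 = purple.
The 6 still-open variables draw from only 6 values {black, brown, orange, pink, red, teal}, so each is used; only x_6 can be pink, hence x_6 = pink.
The 5 still-open variables together cover exactly {black, brown, orange, red, teal} — 5 values for 5 variables — and teal appears only in x_1's list, so x_1 = teal.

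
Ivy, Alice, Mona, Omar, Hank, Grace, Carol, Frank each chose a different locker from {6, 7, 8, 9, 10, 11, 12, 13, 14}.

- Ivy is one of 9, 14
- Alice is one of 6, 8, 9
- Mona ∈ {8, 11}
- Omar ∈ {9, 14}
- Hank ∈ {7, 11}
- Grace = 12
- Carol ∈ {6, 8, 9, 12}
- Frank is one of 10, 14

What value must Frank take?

Grace has just one choice, so Grace = 12. So Carol can't be 12.
Among the 7 still-open variables, 7 fits only Hank (and all 7 values in {6, 7, 8, 9, 10, 11, 14} must be used), so Hank = 7.
The 6 still-open variables together cover exactly {6, 8, 9, 10, 11, 14} — 6 values for 6 variables — and 10 appears only in Frank's list, so Frank = 10.

10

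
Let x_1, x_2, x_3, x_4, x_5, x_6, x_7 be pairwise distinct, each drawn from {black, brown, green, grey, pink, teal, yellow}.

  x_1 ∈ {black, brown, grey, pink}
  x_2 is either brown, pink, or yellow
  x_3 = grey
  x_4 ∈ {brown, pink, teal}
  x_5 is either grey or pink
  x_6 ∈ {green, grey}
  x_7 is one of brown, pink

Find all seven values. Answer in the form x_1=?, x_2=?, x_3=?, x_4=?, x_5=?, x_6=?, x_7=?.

x_3's domain is down to {grey}, so x_3 = grey. Eliminate grey elsewhere: x_1, x_5, x_6.
x_5 has just one choice, so x_5 = pink. So x_1, x_2, x_4, x_7 can't be pink.
x_6's domain is down to {green}, so x_6 = green.
That leaves x_7 = brown. Strike brown from x_1, x_2, x_4.
That leaves x_1 = black.
That leaves x_2 = yellow.
x_4 must be teal (only option left).

x_1=black, x_2=yellow, x_3=grey, x_4=teal, x_5=pink, x_6=green, x_7=brown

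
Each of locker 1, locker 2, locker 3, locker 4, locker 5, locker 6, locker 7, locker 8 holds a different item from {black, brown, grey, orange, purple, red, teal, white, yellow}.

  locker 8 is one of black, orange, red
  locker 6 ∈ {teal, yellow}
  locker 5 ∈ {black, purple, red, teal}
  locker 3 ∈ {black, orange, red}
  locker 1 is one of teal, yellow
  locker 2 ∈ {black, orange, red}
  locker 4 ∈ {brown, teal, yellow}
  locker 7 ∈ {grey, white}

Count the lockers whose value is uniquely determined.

2

locker 1 and locker 6 share exactly the 2 values {teal, yellow}; by pigeonhole those values go to them, so strike teal, yellow from locker 4, locker 5.
That leaves locker 4 = brown.
The 3 variables locker 2, locker 3, locker 8 are confined to {black, orange, red}, which locks those values in; drop them from locker 5.
locker 5 must be purple (only option left).
Determined: locker 4=brown, locker 5=purple. The other lockers each still have more than one consistent value. That makes 2.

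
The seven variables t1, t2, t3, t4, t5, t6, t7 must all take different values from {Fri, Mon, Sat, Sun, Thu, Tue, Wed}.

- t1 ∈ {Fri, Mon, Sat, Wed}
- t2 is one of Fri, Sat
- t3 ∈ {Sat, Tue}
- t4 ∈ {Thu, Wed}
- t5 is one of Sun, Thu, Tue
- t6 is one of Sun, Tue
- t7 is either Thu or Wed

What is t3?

The 7 variables draw from only 7 values {Fri, Mon, Sat, Sun, Thu, Tue, Wed}, so each is used; only t1 can be Mon, hence t1 = Mon.
The 6 still-open variables draw from only 6 values {Fri, Sat, Sun, Thu, Tue, Wed}, so each is used; only t2 can be Fri, hence t2 = Fri.
The 5 still-open variables draw from only 5 values {Sat, Sun, Thu, Tue, Wed}, so each is used; only t3 can be Sat, hence t3 = Sat.

Sat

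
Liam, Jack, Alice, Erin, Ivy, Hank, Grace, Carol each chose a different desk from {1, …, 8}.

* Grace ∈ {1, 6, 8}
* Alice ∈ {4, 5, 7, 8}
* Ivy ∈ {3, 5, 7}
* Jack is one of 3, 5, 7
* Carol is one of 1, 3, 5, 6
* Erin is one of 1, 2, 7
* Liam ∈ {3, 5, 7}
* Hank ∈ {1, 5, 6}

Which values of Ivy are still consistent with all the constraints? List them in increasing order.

3, 5, 7

The 8 variables together cover exactly {1, 2, 3, 4, 5, 6, 7, 8} — 8 values for 8 variables — and 2 appears only in Erin's list, so Erin = 2.
The 7 still-open variables together cover exactly {1, 3, 4, 5, 6, 7, 8} — 7 values for 7 variables — and 4 appears only in Alice's list, so Alice = 4.
The 6 still-open variables together cover exactly {1, 3, 5, 6, 7, 8} — 6 values for 6 variables — and 8 appears only in Grace's list, so Grace = 8.
Liam, Jack, Ivy between them cover only {3, 5, 7} — a naked triple. Remove those values from Hank, Carol.
No further eliminations apply; Ivy can still be any of 3, 5, 7.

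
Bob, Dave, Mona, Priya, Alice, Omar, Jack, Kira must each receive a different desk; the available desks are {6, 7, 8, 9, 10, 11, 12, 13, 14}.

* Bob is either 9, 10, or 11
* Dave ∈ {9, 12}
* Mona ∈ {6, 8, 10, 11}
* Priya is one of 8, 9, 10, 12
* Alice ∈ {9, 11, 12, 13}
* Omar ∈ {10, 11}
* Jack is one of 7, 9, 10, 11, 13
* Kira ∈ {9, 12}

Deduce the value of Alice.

13

The 8 variables draw from only 8 values {6, 7, 8, 9, 10, 11, 12, 13}, so each is used; only Mona can be 6, hence Mona = 6.
The 7 still-open variables together cover exactly {7, 8, 9, 10, 11, 12, 13} — 7 values for 7 variables — and 7 appears only in Jack's list, so Jack = 7.
The 6 still-open variables draw from only 6 values {8, 9, 10, 11, 12, 13}, so each is used; only Priya can be 8, hence Priya = 8.
The 5 still-open variables draw from only 5 values {9, 10, 11, 12, 13}, so each is used; only Alice can be 13, hence Alice = 13.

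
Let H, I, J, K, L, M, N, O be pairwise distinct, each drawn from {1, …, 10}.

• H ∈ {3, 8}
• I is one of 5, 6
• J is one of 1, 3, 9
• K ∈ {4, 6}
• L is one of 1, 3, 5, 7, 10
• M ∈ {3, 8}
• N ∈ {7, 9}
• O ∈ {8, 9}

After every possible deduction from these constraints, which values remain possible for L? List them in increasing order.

H and M share exactly the 2 values {3, 8}; by pigeonhole those values go to them, so strike 3, 8 from J, L, O.
O must be 9 (only option left). Remove 9 from J, N.
J's domain is down to {1}, so J = 1. Eliminate 1 elsewhere: L.
That leaves N = 7. Eliminate 7 elsewhere: L.
No further eliminations apply; L can still be any of 5, 10.

5, 10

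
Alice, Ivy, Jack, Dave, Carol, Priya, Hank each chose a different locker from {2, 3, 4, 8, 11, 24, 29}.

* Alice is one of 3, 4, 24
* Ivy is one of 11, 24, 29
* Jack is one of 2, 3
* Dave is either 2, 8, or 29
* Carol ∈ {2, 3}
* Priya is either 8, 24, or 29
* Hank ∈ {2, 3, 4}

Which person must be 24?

Alice

The 7 variables draw from only 7 values {2, 3, 4, 8, 11, 24, 29}, so each is used; only Ivy can be 11, hence Ivy = 11.
Jack and Carol between them cover only {2, 3} — a naked pair. Remove those values from Alice, Dave, Hank.
That leaves Hank = 4. Eliminate 4 elsewhere: Alice.
So 24 goes to Alice.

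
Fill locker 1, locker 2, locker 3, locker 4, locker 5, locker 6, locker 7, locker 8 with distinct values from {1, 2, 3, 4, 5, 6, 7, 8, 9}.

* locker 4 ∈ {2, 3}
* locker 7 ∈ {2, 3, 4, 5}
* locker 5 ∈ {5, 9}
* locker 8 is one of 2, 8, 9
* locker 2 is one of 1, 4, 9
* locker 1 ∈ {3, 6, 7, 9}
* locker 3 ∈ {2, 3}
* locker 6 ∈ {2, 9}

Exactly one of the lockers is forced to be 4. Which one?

locker 3 and locker 4 share exactly the 2 values {2, 3}; by pigeonhole those values go to them, so strike 2, 3 from locker 1, locker 6, locker 7, locker 8.
locker 6's domain is down to {9}, so locker 6 = 9. Eliminate 9 elsewhere: locker 1, locker 2, locker 5, locker 8.
locker 8's domain is down to {8}, so locker 8 = 8.
locker 5 must be 5 (only option left). Remove 5 from locker 7.
So 4 goes to locker 7.

locker 7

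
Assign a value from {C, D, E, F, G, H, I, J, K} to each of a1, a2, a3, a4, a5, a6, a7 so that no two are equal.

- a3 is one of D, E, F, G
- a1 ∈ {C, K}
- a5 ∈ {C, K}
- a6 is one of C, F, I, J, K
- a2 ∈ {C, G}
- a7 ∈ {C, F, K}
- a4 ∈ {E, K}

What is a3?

a1 and a5 between them cover only {C, K} — a naked pair. Remove those values from a2, a4, a6, a7.
a2 has just one choice, so a2 = G. So a3 can't be G.
a4's domain is down to {E}, so a4 = E. Strike E from a3.
a7 has just one choice, so a7 = F. So a3, a6 can't be F.
So a3 = D.

D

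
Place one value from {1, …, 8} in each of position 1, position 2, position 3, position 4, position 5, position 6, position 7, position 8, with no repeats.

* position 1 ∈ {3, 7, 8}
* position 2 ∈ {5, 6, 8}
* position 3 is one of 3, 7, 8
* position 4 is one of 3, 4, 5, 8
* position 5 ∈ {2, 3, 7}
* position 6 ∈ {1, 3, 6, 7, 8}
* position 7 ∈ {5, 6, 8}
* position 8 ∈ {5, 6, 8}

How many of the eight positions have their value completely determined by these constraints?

The 8 variables together cover exactly {1, 2, 3, 4, 5, 6, 7, 8} — 8 values for 8 variables — and 1 appears only in position 6's list, so position 6 = 1.
The 7 still-open variables draw from only 7 values {2, 3, 4, 5, 6, 7, 8}, so each is used; only position 5 can be 2, hence position 5 = 2.
The 6 still-open variables draw from only 6 values {3, 4, 5, 6, 7, 8}, so each is used; only position 4 can be 4, hence position 4 = 4.
position 2, position 7, position 8 between them cover only {5, 6, 8} — a naked triple. Remove those values from position 1, position 3.
Determined: position 4=4, position 5=2, position 6=1. The other positions each still have more than one consistent value. That makes 3.

3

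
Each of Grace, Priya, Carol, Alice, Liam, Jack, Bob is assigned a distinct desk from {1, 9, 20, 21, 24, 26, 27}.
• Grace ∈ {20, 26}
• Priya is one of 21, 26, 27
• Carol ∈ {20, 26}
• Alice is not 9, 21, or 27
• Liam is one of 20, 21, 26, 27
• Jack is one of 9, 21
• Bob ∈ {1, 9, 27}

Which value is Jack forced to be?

9

Among the 7 variables, 24 fits only Alice (and all 7 values in {1, 9, 20, 21, 24, 26, 27} must be used), so Alice = 24.
Among the 6 still-open variables, 1 fits only Bob (and all 6 values in {1, 9, 20, 21, 26, 27} must be used), so Bob = 1.
Among the 5 still-open variables, 9 fits only Jack (and all 5 values in {9, 20, 21, 26, 27} must be used), so Jack = 9.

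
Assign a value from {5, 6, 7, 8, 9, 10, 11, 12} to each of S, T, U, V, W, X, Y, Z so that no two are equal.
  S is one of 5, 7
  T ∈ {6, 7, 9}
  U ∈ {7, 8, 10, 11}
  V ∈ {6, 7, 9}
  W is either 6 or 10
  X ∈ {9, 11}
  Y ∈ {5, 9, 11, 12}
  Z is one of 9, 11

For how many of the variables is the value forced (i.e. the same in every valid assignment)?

4

Among the 8 variables, 8 fits only U (and all 8 values in {5, 6, 7, 8, 9, 10, 11, 12} must be used), so U = 8.
The 7 still-open variables together cover exactly {5, 6, 7, 9, 10, 11, 12} — 7 values for 7 variables — and 10 appears only in W's list, so W = 10.
The 6 still-open variables draw from only 6 values {5, 6, 7, 9, 11, 12}, so each is used; only Y can be 12, hence Y = 12.
The 5 still-open variables draw from only 5 values {5, 6, 7, 9, 11}, so each is used; only S can be 5, hence S = 5.
X and Z between them cover only {9, 11} — a naked pair. Remove those values from T, V.
Determined: S=5, U=8, W=10, Y=12. The other variables each still have more than one consistent value. That makes 4.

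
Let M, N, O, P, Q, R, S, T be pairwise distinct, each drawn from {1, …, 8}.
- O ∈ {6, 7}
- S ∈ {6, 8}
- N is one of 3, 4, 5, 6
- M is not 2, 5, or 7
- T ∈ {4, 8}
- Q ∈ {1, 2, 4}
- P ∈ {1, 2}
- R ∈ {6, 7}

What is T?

4

The 8 variables draw from only 8 values {1, 2, 3, 4, 5, 6, 7, 8}, so each is used; only N can be 5, hence N = 5.
The 7 still-open variables together cover exactly {1, 2, 3, 4, 6, 7, 8} — 7 values for 7 variables — and 3 appears only in M's list, so M = 3.
O and R share exactly the 2 values {6, 7}; by pigeonhole those values go to them, so strike 6, 7 from S.
S must be 8 (only option left). Remove 8 from T.
So T = 4.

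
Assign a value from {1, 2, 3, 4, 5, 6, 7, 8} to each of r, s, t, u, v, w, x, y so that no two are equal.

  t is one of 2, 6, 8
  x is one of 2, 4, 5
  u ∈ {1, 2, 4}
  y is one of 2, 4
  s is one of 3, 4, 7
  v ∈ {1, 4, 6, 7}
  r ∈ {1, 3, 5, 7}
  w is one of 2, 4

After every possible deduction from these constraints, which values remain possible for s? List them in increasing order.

3, 7

The 8 variables together cover exactly {1, 2, 3, 4, 5, 6, 7, 8} — 8 values for 8 variables — and 8 appears only in t's list, so t = 8.
Among the 7 still-open variables, 6 fits only v (and all 7 values in {1, 2, 3, 4, 5, 6, 7} must be used), so v = 6.
w and y between them cover only {2, 4} — a naked pair. Remove those values from s, u, x.
That leaves u = 1. Remove 1 from r.
x has just one choice, so x = 5. Remove 5 from r.
No further eliminations apply; s can still be any of 3, 7.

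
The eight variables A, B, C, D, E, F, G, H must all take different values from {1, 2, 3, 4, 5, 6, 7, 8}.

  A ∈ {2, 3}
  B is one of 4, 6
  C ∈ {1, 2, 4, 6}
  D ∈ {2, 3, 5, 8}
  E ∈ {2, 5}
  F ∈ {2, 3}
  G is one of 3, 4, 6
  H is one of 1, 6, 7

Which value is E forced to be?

The 8 variables draw from only 8 values {1, 2, 3, 4, 5, 6, 7, 8}, so each is used; only H can be 7, hence H = 7.
Among the 7 still-open variables, 1 fits only C (and all 7 values in {1, 2, 3, 4, 5, 6, 8} must be used), so C = 1.
Among the 6 still-open variables, 8 fits only D (and all 6 values in {2, 3, 4, 5, 6, 8} must be used), so D = 8.
The 5 still-open variables draw from only 5 values {2, 3, 4, 5, 6}, so each is used; only E can be 5, hence E = 5.

5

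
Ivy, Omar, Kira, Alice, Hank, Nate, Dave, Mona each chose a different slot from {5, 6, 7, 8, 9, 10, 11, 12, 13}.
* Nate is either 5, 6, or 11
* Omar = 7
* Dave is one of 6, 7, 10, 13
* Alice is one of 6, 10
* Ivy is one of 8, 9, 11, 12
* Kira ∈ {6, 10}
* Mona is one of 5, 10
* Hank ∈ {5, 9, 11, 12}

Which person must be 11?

Nate

Omar's domain is down to {7}, so Omar = 7. Strike 7 from Dave.
Kira and Alice share exactly the 2 values {6, 10}; by pigeonhole those values go to them, so strike 6, 10 from Nate, Dave, Mona.
That leaves Dave = 13.
Mona's domain is down to {5}, so Mona = 5. Strike 5 from Hank, Nate.
So 11 goes to Nate.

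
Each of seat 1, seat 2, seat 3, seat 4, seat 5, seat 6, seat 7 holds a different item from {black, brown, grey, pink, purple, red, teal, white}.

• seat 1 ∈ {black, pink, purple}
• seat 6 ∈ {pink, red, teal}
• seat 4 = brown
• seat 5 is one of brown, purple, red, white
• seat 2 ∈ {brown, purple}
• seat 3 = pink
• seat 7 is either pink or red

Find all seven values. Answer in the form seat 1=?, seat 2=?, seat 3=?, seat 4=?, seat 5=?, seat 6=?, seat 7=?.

seat 1=black, seat 2=purple, seat 3=pink, seat 4=brown, seat 5=white, seat 6=teal, seat 7=red

seat 3 has just one choice, so seat 3 = pink. Remove pink from seat 1, seat 6, seat 7.
seat 4's domain is down to {brown}, so seat 4 = brown. So seat 2, seat 5 can't be brown.
That leaves seat 7 = red. Remove red from seat 5, seat 6.
seat 2 has just one choice, so seat 2 = purple. Remove purple from seat 1, seat 5.
seat 5 must be white (only option left).
seat 6 has just one choice, so seat 6 = teal.
seat 1's domain is down to {black}, so seat 1 = black.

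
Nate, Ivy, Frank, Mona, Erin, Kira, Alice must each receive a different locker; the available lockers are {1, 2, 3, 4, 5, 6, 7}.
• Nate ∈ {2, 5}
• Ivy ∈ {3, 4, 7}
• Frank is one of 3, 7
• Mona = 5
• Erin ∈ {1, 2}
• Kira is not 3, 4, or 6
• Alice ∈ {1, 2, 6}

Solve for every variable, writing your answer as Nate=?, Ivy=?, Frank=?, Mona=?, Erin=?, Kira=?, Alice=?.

Mona's domain is down to {5}, so Mona = 5. So Nate, Kira can't be 5.
Nate has just one choice, so Nate = 2. Strike 2 from Erin, Kira, Alice.
That leaves Erin = 1. So Kira, Alice can't be 1.
That leaves Kira = 7. Strike 7 from Ivy, Frank.
Alice has just one choice, so Alice = 6.
Frank must be 3 (only option left). Strike 3 from Ivy.
That leaves Ivy = 4.

Nate=2, Ivy=4, Frank=3, Mona=5, Erin=1, Kira=7, Alice=6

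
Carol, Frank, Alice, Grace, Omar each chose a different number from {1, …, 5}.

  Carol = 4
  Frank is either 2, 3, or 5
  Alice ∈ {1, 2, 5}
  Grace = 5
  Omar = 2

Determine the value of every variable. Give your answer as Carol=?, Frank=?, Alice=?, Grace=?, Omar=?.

Carol has just one choice, so Carol = 4.
That leaves Grace = 5. Eliminate 5 elsewhere: Frank, Alice.
That leaves Omar = 2. Eliminate 2 elsewhere: Frank, Alice.
Frank has just one choice, so Frank = 3.
Alice has just one choice, so Alice = 1.

Carol=4, Frank=3, Alice=1, Grace=5, Omar=2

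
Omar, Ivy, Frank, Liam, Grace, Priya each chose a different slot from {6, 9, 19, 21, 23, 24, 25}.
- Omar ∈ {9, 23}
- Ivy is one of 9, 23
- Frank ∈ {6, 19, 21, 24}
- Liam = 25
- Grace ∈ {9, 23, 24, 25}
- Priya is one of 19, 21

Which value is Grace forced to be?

Liam must be 25 (only option left). So Grace can't be 25.
Omar and Ivy between them cover only {9, 23} — a naked pair. Remove those values from Grace.
So Grace = 24.

24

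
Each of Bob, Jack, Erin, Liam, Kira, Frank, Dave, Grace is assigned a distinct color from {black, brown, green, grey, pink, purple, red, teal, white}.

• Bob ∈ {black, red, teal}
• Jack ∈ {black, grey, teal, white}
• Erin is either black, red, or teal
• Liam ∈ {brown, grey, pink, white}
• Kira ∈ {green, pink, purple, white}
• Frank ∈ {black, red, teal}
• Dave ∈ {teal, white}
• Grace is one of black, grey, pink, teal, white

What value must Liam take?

brown

The 3 variables Bob, Erin, Frank are confined to {black, red, teal}, which locks those values in; drop them from Jack, Dave, Grace.
That leaves Dave = white. Eliminate white elsewhere: Jack, Liam, Kira, Grace.
Jack has just one choice, so Jack = grey. Eliminate grey elsewhere: Liam, Grace.
Grace has just one choice, so Grace = pink. So Liam, Kira can't be pink.
So Liam = brown.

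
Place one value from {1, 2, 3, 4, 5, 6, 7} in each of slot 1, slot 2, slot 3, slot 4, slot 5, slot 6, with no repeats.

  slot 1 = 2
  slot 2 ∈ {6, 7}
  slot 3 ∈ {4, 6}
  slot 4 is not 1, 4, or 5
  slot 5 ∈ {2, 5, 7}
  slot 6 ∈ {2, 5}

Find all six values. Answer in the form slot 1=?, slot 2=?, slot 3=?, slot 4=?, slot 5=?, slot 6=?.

slot 1=2, slot 2=6, slot 3=4, slot 4=3, slot 5=7, slot 6=5

slot 1's domain is down to {2}, so slot 1 = 2. So slot 4, slot 5, slot 6 can't be 2.
That leaves slot 6 = 5. Strike 5 from slot 5.
slot 5 has just one choice, so slot 5 = 7. Strike 7 from slot 2, slot 4.
slot 2 has just one choice, so slot 2 = 6. Remove 6 from slot 3, slot 4.
That leaves slot 3 = 4.
That leaves slot 4 = 3.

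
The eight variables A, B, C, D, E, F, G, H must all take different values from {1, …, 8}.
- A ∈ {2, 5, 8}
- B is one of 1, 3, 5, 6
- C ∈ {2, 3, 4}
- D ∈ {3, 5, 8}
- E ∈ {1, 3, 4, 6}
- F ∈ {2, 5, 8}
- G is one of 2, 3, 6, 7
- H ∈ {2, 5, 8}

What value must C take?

4

Among the 8 variables, 7 fits only G (and all 8 values in {1, 2, 3, 4, 5, 6, 7, 8} must be used), so G = 7.
A, F, H share exactly the 3 values {2, 5, 8}; by pigeonhole those values go to them, so strike 2, 5, 8 from B, C, D.
D's domain is down to {3}, so D = 3. Strike 3 from B, C, E.
So C = 4.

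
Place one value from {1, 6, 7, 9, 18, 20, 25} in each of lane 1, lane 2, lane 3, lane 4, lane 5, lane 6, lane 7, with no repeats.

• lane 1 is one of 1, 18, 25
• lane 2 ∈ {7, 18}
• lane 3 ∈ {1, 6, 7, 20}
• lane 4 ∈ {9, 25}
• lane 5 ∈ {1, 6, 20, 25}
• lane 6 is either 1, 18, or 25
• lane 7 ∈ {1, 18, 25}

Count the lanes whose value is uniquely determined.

Among the 7 variables, 9 fits only lane 4 (and all 7 values in {1, 6, 7, 9, 18, 20, 25} must be used), so lane 4 = 9.
The 3 variables lane 1, lane 6, lane 7 are confined to {1, 18, 25}, which locks those values in; drop them from lane 2, lane 3, lane 5.
lane 2 has just one choice, so lane 2 = 7. Remove 7 from lane 3.
Determined: lane 2=7, lane 4=9. The other lanes each still have more than one consistent value. That makes 2.

2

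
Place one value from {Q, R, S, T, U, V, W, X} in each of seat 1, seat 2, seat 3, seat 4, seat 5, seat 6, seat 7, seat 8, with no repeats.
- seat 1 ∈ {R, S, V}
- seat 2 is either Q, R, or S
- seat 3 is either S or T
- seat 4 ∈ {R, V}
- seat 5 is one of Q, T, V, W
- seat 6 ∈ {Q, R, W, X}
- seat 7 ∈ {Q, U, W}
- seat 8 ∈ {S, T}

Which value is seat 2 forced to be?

Q

The 8 variables draw from only 8 values {Q, R, S, T, U, V, W, X}, so each is used; only seat 7 can be U, hence seat 7 = U.
The 7 still-open variables together cover exactly {Q, R, S, T, V, W, X} — 7 values for 7 variables — and X appears only in seat 6's list, so seat 6 = X.
The 6 still-open variables draw from only 6 values {Q, R, S, T, V, W}, so each is used; only seat 5 can be W, hence seat 5 = W.
The 5 still-open variables together cover exactly {Q, R, S, T, V} — 5 values for 5 variables — and Q appears only in seat 2's list, so seat 2 = Q.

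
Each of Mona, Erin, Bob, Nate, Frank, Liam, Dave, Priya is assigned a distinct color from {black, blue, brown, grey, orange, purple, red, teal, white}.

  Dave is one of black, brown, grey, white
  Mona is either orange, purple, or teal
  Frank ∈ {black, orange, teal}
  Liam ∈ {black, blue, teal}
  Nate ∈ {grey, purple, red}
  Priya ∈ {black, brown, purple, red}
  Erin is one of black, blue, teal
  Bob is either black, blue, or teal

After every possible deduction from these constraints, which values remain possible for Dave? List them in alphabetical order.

Erin, Bob, Liam between them cover only {black, blue, teal} — a naked triple. Remove those values from Mona, Frank, Dave, Priya.
Frank has just one choice, so Frank = orange. So Mona can't be orange.
Mona must be purple (only option left). So Nate, Priya can't be purple.
No further eliminations apply; Dave can still be any of brown, grey, white.

brown, grey, white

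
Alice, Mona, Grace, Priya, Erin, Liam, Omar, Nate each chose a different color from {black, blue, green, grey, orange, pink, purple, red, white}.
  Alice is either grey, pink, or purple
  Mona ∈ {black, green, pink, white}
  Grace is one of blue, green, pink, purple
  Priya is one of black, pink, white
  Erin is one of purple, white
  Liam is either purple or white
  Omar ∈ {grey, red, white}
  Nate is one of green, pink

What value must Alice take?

grey

Among the 8 variables, blue fits only Grace (and all 8 values in {black, blue, green, grey, pink, purple, red, white} must be used), so Grace = blue.
The 7 still-open variables together cover exactly {black, green, grey, pink, purple, red, white} — 7 values for 7 variables — and red appears only in Omar's list, so Omar = red.
The 6 still-open variables together cover exactly {black, green, grey, pink, purple, white} — 6 values for 6 variables — and grey appears only in Alice's list, so Alice = grey.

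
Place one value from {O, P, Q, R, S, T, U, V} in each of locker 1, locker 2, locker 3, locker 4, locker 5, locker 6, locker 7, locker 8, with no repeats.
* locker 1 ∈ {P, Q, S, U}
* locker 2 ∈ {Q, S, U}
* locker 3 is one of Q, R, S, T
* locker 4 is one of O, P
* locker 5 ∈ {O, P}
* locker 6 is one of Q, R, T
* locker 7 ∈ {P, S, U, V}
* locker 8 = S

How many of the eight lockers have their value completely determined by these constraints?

2

locker 8 must be S (only option left). So locker 1, locker 2, locker 3, locker 7 can't be S.
The 7 still-open variables draw from only 7 values {O, P, Q, R, T, U, V}, so each is used; only locker 7 can be V, hence locker 7 = V.
The 2 variables locker 4 and locker 5 are confined to {O, P}, which locks those values in; drop them from locker 1.
locker 1 and locker 2 between them cover only {Q, U} — a naked pair. Remove those values from locker 3, locker 6.
Determined: locker 7=V, locker 8=S. The other lockers each still have more than one consistent value. That makes 2.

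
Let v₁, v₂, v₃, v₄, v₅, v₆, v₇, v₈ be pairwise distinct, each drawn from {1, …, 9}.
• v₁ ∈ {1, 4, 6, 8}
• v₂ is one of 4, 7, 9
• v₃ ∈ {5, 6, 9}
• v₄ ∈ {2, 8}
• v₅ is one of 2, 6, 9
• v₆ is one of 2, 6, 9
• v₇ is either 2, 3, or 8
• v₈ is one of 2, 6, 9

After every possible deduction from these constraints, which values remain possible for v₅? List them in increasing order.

v₅, v₆, v₈ share exactly the 3 values {2, 6, 9}; by pigeonhole those values go to them, so strike 2, 6, 9 from v₁, v₂, v₃, v₄, v₇.
v₃ has just one choice, so v₃ = 5.
v₄ has just one choice, so v₄ = 8. Remove 8 from v₁, v₇.
v₇'s domain is down to {3}, so v₇ = 3.
No further eliminations apply; v₅ can still be any of 2, 6, 9.

2, 6, 9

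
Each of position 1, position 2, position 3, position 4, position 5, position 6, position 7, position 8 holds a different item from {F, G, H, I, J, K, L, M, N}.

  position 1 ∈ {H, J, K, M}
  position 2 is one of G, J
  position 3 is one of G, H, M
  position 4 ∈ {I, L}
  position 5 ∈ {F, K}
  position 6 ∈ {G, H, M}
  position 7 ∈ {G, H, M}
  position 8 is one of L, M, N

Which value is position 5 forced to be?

position 3, position 6, position 7 between them cover only {G, H, M} — a naked triple. Remove those values from position 1, position 2, position 8.
position 2 must be J (only option left). So position 1 can't be J.
That leaves position 1 = K. Strike K from position 5.
So position 5 = F.

F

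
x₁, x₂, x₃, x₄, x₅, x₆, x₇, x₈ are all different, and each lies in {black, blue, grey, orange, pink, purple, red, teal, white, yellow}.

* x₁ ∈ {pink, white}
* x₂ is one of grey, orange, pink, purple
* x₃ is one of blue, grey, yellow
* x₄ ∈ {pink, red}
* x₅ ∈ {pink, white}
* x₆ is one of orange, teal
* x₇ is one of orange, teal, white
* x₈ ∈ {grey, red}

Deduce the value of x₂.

The 2 variables x₁ and x₅ are confined to {pink, white}, which locks those values in; drop them from x₂, x₄, x₇.
x₄ has just one choice, so x₄ = red. So x₈ can't be red.
x₈ has just one choice, so x₈ = grey. So x₂, x₃ can't be grey.
x₆ and x₇ share exactly the 2 values {orange, teal}; by pigeonhole those values go to them, so strike orange, teal from x₂.
So x₂ = purple.

purple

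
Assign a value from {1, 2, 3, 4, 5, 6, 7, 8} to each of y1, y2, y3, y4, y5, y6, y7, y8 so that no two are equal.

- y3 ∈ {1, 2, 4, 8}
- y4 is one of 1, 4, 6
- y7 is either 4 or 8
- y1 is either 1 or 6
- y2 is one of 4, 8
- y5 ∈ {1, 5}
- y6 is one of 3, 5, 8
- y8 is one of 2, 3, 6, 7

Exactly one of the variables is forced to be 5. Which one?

The 8 variables draw from only 8 values {1, 2, 3, 4, 5, 6, 7, 8}, so each is used; only y8 can be 7, hence y8 = 7.
Among the 7 still-open variables, 2 fits only y3 (and all 7 values in {1, 2, 3, 4, 5, 6, 8} must be used), so y3 = 2.
The 6 still-open variables together cover exactly {1, 3, 4, 5, 6, 8} — 6 values for 6 variables — and 3 appears only in y6's list, so y6 = 3.
The 5 still-open variables draw from only 5 values {1, 4, 5, 6, 8}, so each is used; only y5 can be 5, hence y5 = 5.

y5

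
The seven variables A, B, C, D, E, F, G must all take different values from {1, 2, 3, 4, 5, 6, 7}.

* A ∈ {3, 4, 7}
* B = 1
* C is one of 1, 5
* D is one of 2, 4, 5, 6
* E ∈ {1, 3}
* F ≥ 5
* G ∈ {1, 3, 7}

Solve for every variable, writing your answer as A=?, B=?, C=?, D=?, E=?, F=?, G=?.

A=4, B=1, C=5, D=2, E=3, F=6, G=7

B's domain is down to {1}, so B = 1. Strike 1 from C, E, G.
C's domain is down to {5}, so C = 5. So D, F can't be 5.
E has just one choice, so E = 3. Eliminate 3 elsewhere: A, G.
That leaves G = 7. Eliminate 7 elsewhere: A, F.
A has just one choice, so A = 4. So D can't be 4.
F must be 6 (only option left). Strike 6 from D.
D's domain is down to {2}, so D = 2.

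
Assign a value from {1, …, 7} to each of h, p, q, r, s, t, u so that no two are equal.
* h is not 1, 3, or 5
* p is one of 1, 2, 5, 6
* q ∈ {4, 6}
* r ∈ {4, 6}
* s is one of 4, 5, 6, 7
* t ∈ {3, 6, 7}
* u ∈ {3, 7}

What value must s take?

The 7 variables together cover exactly {1, 2, 3, 4, 5, 6, 7} — 7 values for 7 variables — and 1 appears only in p's list, so p = 1.
Among the 6 still-open variables, 2 fits only h (and all 6 values in {2, 3, 4, 5, 6, 7} must be used), so h = 2.
The 5 still-open variables draw from only 5 values {3, 4, 5, 6, 7}, so each is used; only s can be 5, hence s = 5.

5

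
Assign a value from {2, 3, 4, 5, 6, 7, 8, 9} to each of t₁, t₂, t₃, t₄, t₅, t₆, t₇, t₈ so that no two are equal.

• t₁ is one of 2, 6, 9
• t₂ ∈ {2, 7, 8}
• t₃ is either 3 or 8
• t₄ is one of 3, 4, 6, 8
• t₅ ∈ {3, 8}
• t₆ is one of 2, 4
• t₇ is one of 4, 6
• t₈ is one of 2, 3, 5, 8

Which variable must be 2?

Among the 8 variables, 5 fits only t₈ (and all 8 values in {2, 3, 4, 5, 6, 7, 8, 9} must be used), so t₈ = 5.
The 7 still-open variables together cover exactly {2, 3, 4, 6, 7, 8, 9} — 7 values for 7 variables — and 7 appears only in t₂'s list, so t₂ = 7.
The 6 still-open variables together cover exactly {2, 3, 4, 6, 8, 9} — 6 values for 6 variables — and 9 appears only in t₁'s list, so t₁ = 9.
The 5 still-open variables draw from only 5 values {2, 3, 4, 6, 8}, so each is used; only t₆ can be 2, hence t₆ = 2.

t₆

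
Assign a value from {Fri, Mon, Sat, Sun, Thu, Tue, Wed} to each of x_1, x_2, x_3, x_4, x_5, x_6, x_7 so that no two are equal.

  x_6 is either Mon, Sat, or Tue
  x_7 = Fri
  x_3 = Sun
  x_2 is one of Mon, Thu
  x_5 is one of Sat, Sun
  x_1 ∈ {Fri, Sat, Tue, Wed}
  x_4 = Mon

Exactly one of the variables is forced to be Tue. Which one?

x_6

x_3 has just one choice, so x_3 = Sun. So x_5 can't be Sun.
x_4's domain is down to {Mon}, so x_4 = Mon. Strike Mon from x_2, x_6.
x_5's domain is down to {Sat}, so x_5 = Sat. Strike Sat from x_1, x_6.
So Tue goes to x_6.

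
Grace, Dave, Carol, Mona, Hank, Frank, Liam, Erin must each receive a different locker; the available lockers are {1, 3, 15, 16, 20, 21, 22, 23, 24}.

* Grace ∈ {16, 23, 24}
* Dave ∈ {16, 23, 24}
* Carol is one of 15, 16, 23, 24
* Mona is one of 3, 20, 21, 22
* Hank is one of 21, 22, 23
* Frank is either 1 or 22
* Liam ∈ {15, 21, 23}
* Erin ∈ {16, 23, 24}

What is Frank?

1

Grace, Dave, Erin share exactly the 3 values {16, 23, 24}; by pigeonhole those values go to them, so strike 16, 23, 24 from Carol, Hank, Liam.
Carol must be 15 (only option left). So Liam can't be 15.
Liam's domain is down to {21}, so Liam = 21. So Mona, Hank can't be 21.
Hank has just one choice, so Hank = 22. Strike 22 from Mona, Frank.
So Frank = 1.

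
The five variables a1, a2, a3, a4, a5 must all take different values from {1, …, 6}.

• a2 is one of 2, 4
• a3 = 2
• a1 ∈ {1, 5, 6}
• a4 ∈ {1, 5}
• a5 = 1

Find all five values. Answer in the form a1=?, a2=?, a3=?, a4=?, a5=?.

a3 must be 2 (only option left). Remove 2 from a2.
a5's domain is down to {1}, so a5 = 1. So a1, a4 can't be 1.
a2 must be 4 (only option left).
a4's domain is down to {5}, so a4 = 5. Eliminate 5 elsewhere: a1.
a1 must be 6 (only option left).

a1=6, a2=4, a3=2, a4=5, a5=1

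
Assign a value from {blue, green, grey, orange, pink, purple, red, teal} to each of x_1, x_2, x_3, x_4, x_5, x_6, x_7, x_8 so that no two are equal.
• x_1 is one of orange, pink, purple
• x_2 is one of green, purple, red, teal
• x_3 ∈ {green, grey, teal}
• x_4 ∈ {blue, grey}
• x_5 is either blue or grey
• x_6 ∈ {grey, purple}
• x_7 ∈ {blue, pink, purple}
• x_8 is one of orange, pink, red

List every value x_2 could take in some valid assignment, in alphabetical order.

green, teal

x_4 and x_5 between them cover only {blue, grey} — a naked pair. Remove those values from x_3, x_6, x_7.
That leaves x_6 = purple. Remove purple from x_1, x_2, x_7.
x_7 must be pink (only option left). Eliminate pink elsewhere: x_1, x_8.
That leaves x_1 = orange. Strike orange from x_8.
x_8 must be red (only option left). Strike red from x_2.
No further eliminations apply; x_2 can still be any of green, teal.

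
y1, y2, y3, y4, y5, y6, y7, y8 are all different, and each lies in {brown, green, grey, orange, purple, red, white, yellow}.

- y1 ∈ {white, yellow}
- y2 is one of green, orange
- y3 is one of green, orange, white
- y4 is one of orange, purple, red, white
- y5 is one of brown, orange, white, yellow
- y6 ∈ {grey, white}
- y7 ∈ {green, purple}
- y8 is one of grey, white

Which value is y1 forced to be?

Among the 8 variables, brown fits only y5 (and all 8 values in {brown, green, grey, orange, purple, red, white, yellow} must be used), so y5 = brown.
Among the 7 still-open variables, red fits only y4 (and all 7 values in {green, grey, orange, purple, red, white, yellow} must be used), so y4 = red.
The 6 still-open variables together cover exactly {green, grey, orange, purple, white, yellow} — 6 values for 6 variables — and purple appears only in y7's list, so y7 = purple.
The 5 still-open variables draw from only 5 values {green, grey, orange, white, yellow}, so each is used; only y1 can be yellow, hence y1 = yellow.

yellow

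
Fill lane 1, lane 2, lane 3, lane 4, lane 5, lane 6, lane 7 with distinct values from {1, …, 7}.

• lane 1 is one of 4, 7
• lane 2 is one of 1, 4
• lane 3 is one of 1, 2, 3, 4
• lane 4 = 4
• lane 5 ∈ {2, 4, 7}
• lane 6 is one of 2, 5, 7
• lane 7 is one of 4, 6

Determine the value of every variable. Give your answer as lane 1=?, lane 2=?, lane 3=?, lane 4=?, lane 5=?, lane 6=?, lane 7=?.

lane 1=7, lane 2=1, lane 3=3, lane 4=4, lane 5=2, lane 6=5, lane 7=6

lane 4's domain is down to {4}, so lane 4 = 4. Eliminate 4 elsewhere: lane 1, lane 2, lane 3, lane 5, lane 7.
That leaves lane 7 = 6.
That leaves lane 1 = 7. Eliminate 7 elsewhere: lane 5, lane 6.
lane 2's domain is down to {1}, so lane 2 = 1. So lane 3 can't be 1.
lane 5 must be 2 (only option left). So lane 3, lane 6 can't be 2.
That leaves lane 6 = 5.
lane 3's domain is down to {3}, so lane 3 = 3.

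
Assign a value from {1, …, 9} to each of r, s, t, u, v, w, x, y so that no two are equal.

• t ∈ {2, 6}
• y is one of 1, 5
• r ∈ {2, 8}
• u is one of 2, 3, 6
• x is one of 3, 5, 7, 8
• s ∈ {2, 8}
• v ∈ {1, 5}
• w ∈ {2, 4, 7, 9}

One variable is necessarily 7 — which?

x

The 2 variables r and s are confined to {2, 8}, which locks those values in; drop them from t, u, w, x.
t's domain is down to {6}, so t = 6. So u can't be 6.
u's domain is down to {3}, so u = 3. Eliminate 3 elsewhere: x.
v and y share exactly the 2 values {1, 5}; by pigeonhole those values go to them, so strike 1, 5 from x.
So 7 goes to x.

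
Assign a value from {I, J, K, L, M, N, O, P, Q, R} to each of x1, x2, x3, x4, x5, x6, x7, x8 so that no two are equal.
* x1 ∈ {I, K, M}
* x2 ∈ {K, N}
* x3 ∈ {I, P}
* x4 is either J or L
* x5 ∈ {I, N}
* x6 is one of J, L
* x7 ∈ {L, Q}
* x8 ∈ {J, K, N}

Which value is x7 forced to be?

Q

Among the 8 variables, M fits only x1 (and all 8 values in {I, J, K, L, M, N, P, Q} must be used), so x1 = M.
The 7 still-open variables draw from only 7 values {I, J, K, L, N, P, Q}, so each is used; only x3 can be P, hence x3 = P.
Among the 6 still-open variables, I fits only x5 (and all 6 values in {I, J, K, L, N, Q} must be used), so x5 = I.
The 5 still-open variables together cover exactly {J, K, L, N, Q} — 5 values for 5 variables — and Q appears only in x7's list, so x7 = Q.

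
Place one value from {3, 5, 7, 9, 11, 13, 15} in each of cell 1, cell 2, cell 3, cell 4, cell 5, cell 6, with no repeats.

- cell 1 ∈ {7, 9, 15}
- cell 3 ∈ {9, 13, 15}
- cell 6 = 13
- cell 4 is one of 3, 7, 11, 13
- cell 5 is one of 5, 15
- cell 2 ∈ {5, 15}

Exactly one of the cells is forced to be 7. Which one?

cell 1

cell 6 has just one choice, so cell 6 = 13. Remove 13 from cell 3, cell 4.
cell 2 and cell 5 between them cover only {5, 15} — a naked pair. Remove those values from cell 1, cell 3.
That leaves cell 3 = 9. Eliminate 9 elsewhere: cell 1.
So 7 goes to cell 1.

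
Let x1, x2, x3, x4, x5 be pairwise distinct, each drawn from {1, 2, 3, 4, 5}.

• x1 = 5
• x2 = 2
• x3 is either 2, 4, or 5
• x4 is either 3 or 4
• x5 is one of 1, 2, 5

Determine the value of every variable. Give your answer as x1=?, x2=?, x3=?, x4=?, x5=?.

x1=5, x2=2, x3=4, x4=3, x5=1

x1 must be 5 (only option left). Eliminate 5 elsewhere: x3, x5.
x2's domain is down to {2}, so x2 = 2. Strike 2 from x3, x5.
x3 has just one choice, so x3 = 4. So x4 can't be 4.
That leaves x4 = 3.
x5 has just one choice, so x5 = 1.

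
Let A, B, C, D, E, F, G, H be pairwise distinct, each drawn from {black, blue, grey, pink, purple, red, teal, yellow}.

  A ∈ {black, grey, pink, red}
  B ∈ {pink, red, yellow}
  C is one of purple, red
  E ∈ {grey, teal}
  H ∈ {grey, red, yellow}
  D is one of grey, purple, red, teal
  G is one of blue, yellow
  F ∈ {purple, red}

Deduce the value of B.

The 8 variables draw from only 8 values {black, blue, grey, pink, purple, red, teal, yellow}, so each is used; only A can be black, hence A = black.
Among the 7 still-open variables, blue fits only G (and all 7 values in {blue, grey, pink, purple, red, teal, yellow} must be used), so G = blue.
The 6 still-open variables draw from only 6 values {grey, pink, purple, red, teal, yellow}, so each is used; only B can be pink, hence B = pink.

pink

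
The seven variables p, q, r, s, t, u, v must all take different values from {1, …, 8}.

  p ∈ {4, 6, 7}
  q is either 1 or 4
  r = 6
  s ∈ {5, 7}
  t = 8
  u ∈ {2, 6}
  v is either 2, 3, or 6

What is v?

r has just one choice, so r = 6. Eliminate 6 elsewhere: p, u, v.
t has just one choice, so t = 8.
u has just one choice, so u = 2. Remove 2 from v.
So v = 3.

3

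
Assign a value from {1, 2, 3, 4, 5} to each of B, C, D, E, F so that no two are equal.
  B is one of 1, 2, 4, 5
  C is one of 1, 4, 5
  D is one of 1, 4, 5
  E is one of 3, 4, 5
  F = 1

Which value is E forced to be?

3

F has just one choice, so F = 1. Strike 1 from B, C, D.
Among the 4 still-open variables, 2 fits only B (and all 4 values in {2, 3, 4, 5} must be used), so B = 2.
Among the 3 still-open variables, 3 fits only E (and all 3 values in {3, 4, 5} must be used), so E = 3.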